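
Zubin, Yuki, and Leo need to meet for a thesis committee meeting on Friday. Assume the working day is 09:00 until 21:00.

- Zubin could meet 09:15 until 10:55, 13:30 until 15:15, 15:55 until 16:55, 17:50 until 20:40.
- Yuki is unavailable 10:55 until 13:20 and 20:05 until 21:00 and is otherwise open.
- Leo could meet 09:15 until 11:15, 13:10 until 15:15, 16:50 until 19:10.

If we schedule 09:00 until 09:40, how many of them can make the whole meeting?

1

Zubin free: 09:15-10:55, 13:30-15:15, 15:55-16:55, 17:50-20:40.
Yuki free: 09:00-10:55, 13:20-20:05 (invert busy blocks within the working day).
Leo free: 09:15-11:15, 13:10-15:15, 16:50-19:10.
Yuki can make the full 09:00-09:40 slot — that's 1.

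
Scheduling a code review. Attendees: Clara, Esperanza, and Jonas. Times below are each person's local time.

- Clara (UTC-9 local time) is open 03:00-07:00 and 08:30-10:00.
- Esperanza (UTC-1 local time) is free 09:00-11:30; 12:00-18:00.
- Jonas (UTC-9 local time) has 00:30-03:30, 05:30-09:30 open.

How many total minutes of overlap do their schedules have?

Clara in UTC: 12:00-16:00, 17:30-19:00 (add 9h to convert from UTC-9).
Esperanza in UTC: 10:00-12:30, 13:00-19:00 (add 1h to convert from UTC-1).
Jonas in UTC: 09:30-12:30, 14:30-18:30 (add 9h to convert from UTC-9).
Clara ∩ Esperanza: 12:00-12:30, 13:00-16:00, 17:30-19:00.
Clara ∩ Esperanza ∩ Jonas: 12:00-12:30, 14:30-16:00, 17:30-18:30.
Those are the intersection windows.
Summing the common windows: 30 + 90 + 60 = 180 minutes.

180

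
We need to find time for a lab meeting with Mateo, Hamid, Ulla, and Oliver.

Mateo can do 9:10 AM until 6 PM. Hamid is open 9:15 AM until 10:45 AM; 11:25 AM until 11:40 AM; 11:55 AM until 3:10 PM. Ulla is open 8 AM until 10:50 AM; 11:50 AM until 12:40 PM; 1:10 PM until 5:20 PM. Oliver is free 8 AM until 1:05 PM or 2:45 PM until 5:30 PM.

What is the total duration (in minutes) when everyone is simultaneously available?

160

Mateo ∩ Hamid: 09:15-10:45, 11:25-11:40, 11:55-15:10.
Mateo ∩ Hamid ∩ Ulla: 09:15-10:45, 11:55-12:40, 13:10-15:10.
Mateo ∩ Hamid ∩ Ulla ∩ Oliver: 09:15-10:45, 11:55-12:40, 14:45-15:10.
Summing the common windows: 90 + 45 + 25 = 160 minutes.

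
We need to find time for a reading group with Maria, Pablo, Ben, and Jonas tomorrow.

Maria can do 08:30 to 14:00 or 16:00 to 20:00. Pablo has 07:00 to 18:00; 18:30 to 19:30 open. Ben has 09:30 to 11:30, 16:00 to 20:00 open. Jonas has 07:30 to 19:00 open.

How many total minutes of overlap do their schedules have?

270

Maria ∩ Pablo: 08:30-14:00, 16:00-18:00, 18:30-19:30.
Maria ∩ Pablo ∩ Ben: 09:30-11:30, 16:00-18:00, 18:30-19:30.
Maria ∩ Pablo ∩ Ben ∩ Jonas: 09:30-11:30, 16:00-18:00, 18:30-19:00.
So the common availability across everyone is 09:30-11:30, 16:00-18:00, 18:30-19:00.
Summing the common windows: 120 + 120 + 30 = 270 minutes.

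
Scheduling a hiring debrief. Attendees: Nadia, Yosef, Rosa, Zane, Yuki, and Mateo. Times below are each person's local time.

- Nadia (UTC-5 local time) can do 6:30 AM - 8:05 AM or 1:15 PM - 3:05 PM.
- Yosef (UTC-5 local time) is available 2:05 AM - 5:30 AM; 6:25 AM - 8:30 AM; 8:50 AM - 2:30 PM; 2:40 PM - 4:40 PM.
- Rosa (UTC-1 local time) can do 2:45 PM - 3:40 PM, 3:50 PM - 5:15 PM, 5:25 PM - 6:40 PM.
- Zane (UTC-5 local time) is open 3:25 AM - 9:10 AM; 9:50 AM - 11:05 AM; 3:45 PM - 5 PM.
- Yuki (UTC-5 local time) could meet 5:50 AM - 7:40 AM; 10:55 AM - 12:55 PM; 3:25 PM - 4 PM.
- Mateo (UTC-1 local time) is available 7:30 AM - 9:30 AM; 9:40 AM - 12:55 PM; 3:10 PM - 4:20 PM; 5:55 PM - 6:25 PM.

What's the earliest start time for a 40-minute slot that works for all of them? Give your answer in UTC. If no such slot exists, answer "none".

Nadia in UTC: 11:30-13:05, 18:15-20:05 (add 5h to convert from UTC-5).
Yosef in UTC: 07:05-10:30, 11:25-13:30, 13:50-19:30, 19:40-21:40 (add 5h to convert from UTC-5).
Rosa in UTC: 15:45-16:40, 16:50-18:15, 18:25-19:40 (add 1h to convert from UTC-1).
Zane in UTC: 08:25-14:10, 14:50-16:05, 20:45-22:00 (add 5h to convert from UTC-5).
Yuki in UTC: 10:50-12:40, 15:55-17:55, 20:25-21:00 (add 5h to convert from UTC-5).
Mateo in UTC: 08:30-10:30, 10:40-13:55, 16:10-17:20, 18:55-19:25 (add 1h to convert from UTC-1).
Nadia ∩ Yosef: 11:30-13:05, 18:15-19:30, 19:40-20:05.
Nadia ∩ Yosef ∩ Rosa: 18:25-19:30.
Nadia ∩ Yosef ∩ Rosa ∩ Zane: ∅.
Nadia ∩ Yosef ∩ Rosa ∩ Zane ∩ Yuki: ∅.
Nadia ∩ Yosef ∩ Rosa ∩ Zane ∩ Yuki ∩ Mateo: ∅.
There is no time when everyone is free.
No common window is at least 40 minutes long.

none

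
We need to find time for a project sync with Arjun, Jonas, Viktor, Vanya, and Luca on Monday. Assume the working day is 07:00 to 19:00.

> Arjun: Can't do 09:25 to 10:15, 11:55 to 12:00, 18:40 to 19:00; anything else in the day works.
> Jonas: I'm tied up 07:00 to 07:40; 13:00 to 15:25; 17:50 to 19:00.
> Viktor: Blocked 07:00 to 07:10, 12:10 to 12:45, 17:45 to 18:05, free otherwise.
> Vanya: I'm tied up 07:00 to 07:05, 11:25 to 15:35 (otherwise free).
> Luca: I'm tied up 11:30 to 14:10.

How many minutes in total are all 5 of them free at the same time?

Arjun free: 07:00-09:25, 10:15-11:55, 12:00-18:40 (invert busy blocks within the working day).
Jonas free: 07:40-13:00, 15:25-17:50 (invert busy blocks within the working day).
Viktor free: 07:10-12:10, 12:45-17:45, 18:05-19:00 (invert busy blocks within the working day).
Vanya free: 07:05-11:25, 15:35-19:00 (invert busy blocks within the working day).
Luca free: 07:00-11:30, 14:10-19:00 (invert busy blocks within the working day).
Arjun ∩ Jonas: 07:40-09:25, 10:15-11:55, 12:00-13:00, 15:25-17:50.
Arjun ∩ Jonas ∩ Viktor: 07:40-09:25, 10:15-11:55, 12:00-12:10, 12:45-13:00, 15:25-17:45.
Arjun ∩ Jonas ∩ Viktor ∩ Vanya: 07:40-09:25, 10:15-11:25, 15:35-17:45.
Arjun ∩ Jonas ∩ Viktor ∩ Vanya ∩ Luca: 07:40-09:25, 10:15-11:25, 15:35-17:45.
So the common availability across everyone is 07:40-09:25, 10:15-11:25, 15:35-17:45.
Summing the common windows: 105 + 70 + 130 = 305 minutes.

305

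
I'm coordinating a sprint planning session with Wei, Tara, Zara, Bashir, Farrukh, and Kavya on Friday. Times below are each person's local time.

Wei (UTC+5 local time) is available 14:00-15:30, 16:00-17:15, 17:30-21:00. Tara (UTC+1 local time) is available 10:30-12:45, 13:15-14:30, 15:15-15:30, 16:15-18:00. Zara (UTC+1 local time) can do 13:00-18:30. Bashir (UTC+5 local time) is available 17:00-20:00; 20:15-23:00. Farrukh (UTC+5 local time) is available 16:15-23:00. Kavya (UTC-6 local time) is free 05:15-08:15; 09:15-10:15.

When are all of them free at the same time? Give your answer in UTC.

12:30-13:30, 15:15-16:00

Wei in UTC: 09:00-10:30, 11:00-12:15, 12:30-16:00 (subtract 5h to convert from UTC+5).
Tara in UTC: 09:30-11:45, 12:15-13:30, 14:15-14:30, 15:15-17:00 (subtract 1h to convert from UTC+1).
Zara in UTC: 12:00-17:30 (subtract 1h to convert from UTC+1).
Bashir in UTC: 12:00-15:00, 15:15-18:00 (subtract 5h to convert from UTC+5).
Farrukh in UTC: 11:15-18:00 (subtract 5h to convert from UTC+5).
Kavya in UTC: 11:15-14:15, 15:15-16:15 (add 6h to convert from UTC-6).
Wei ∩ Tara: 09:30-10:30, 11:00-11:45, 12:30-13:30, 14:15-14:30, 15:15-16:00.
Wei ∩ Tara ∩ Zara: 12:30-13:30, 14:15-14:30, 15:15-16:00.
Wei ∩ Tara ∩ Zara ∩ Bashir: 12:30-13:30, 14:15-14:30, 15:15-16:00.
Wei ∩ Tara ∩ Zara ∩ Bashir ∩ Farrukh: 12:30-13:30, 14:15-14:30, 15:15-16:00.
Wei ∩ Tara ∩ Zara ∩ Bashir ∩ Farrukh ∩ Kavya: 12:30-13:30, 15:15-16:00.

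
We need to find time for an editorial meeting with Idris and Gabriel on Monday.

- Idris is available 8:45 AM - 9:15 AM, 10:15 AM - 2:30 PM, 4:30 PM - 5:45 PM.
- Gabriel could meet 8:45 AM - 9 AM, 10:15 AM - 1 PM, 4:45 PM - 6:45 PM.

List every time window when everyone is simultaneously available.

08:45-09:00, 10:15-13:00, 16:45-17:45

Idris ∩ Gabriel: 08:45-09:00, 10:15-13:00, 16:45-17:45.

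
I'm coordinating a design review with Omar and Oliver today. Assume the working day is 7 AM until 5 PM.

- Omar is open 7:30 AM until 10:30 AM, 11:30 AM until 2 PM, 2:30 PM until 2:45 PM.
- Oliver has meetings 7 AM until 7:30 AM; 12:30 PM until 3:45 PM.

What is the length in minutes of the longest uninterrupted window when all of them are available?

180

Omar free: 07:30-10:30, 11:30-14:00, 14:30-14:45.
Oliver free: 07:30-12:30, 15:45-17:00 (invert busy blocks within the working day).
Omar ∩ Oliver: 07:30-10:30, 11:30-12:30.
The longest is 07:30-10:30 at 180 minutes.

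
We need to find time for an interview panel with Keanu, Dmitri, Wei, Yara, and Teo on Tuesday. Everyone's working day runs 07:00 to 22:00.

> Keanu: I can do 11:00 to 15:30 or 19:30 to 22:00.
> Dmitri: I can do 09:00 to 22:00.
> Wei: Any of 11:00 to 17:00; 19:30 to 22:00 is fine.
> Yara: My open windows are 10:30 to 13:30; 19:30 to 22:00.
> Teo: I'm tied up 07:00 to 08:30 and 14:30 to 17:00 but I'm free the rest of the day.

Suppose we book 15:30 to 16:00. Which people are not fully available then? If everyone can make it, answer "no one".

Keanu free: 11:00-15:30, 19:30-22:00.
Dmitri free: 09:00-22:00.
Wei free: 11:00-17:00, 19:30-22:00.
Yara free: 10:30-13:30, 19:30-22:00.
Teo free: 08:30-14:30, 17:00-22:00 (invert busy blocks within the working day).
Keanu: not fully free for 15:30-16:00. Dmitri: free for 15:30-16:00. Wei: free for 15:30-16:00. Yara: not fully free for 15:30-16:00. Teo: not fully free for 15:30-16:00.

Keanu, Teo, Yara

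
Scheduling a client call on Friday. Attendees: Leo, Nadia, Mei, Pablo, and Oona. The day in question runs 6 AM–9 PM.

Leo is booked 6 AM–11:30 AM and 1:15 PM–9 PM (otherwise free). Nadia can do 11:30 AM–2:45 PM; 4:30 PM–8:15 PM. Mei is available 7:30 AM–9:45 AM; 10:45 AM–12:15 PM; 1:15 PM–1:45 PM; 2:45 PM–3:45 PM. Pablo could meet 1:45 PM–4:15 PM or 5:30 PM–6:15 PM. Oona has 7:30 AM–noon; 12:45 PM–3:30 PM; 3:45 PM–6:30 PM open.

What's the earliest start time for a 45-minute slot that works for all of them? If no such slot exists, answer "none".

Leo free: 11:30-13:15 (invert busy blocks within the working day).
Nadia free: 11:30-14:45, 16:30-20:15.
Mei free: 07:30-09:45, 10:45-12:15, 13:15-13:45, 14:45-15:45.
Pablo free: 13:45-16:15, 17:30-18:15.
Oona free: 07:30-12:00, 12:45-15:30, 15:45-18:30.
Leo ∩ Nadia: 11:30-13:15.
Leo ∩ Nadia ∩ Mei: 11:30-12:15.
Leo ∩ Nadia ∩ Mei ∩ Pablo: ∅.
Leo ∩ Nadia ∩ Mei ∩ Pablo ∩ Oona: ∅.
There is no time when everyone is free.
No common window is at least 45 minutes long.

none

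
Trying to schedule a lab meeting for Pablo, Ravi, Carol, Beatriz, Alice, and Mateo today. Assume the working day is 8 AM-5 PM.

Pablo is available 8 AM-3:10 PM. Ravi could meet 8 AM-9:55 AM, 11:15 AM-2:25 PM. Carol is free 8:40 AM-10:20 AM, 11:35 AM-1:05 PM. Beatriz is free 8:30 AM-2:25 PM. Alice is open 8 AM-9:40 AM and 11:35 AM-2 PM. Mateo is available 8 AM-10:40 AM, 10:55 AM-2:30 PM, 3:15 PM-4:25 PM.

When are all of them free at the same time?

08:40-09:40, 11:35-13:05

Pablo ∩ Ravi: 08:00-09:55, 11:15-14:25.
Pablo ∩ Ravi ∩ Carol: 08:40-09:55, 11:35-13:05.
Pablo ∩ Ravi ∩ Carol ∩ Beatriz: 08:40-09:55, 11:35-13:05.
Pablo ∩ Ravi ∩ Carol ∩ Beatriz ∩ Alice: 08:40-09:40, 11:35-13:05.
Pablo ∩ Ravi ∩ Carol ∩ Beatriz ∩ Alice ∩ Mateo: 08:40-09:40, 11:35-13:05.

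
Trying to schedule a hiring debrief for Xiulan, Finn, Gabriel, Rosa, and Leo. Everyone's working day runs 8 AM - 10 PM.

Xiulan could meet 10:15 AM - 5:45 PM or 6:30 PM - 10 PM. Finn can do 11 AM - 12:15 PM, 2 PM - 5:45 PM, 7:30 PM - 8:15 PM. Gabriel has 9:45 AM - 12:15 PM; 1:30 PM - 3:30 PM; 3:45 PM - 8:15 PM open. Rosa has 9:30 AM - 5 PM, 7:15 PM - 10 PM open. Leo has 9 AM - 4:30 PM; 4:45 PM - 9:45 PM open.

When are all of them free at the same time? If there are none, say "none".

11:00-12:15, 14:00-15:30, 15:45-16:30, 16:45-17:00, 19:30-20:15

Xiulan ∩ Finn: 11:00-12:15, 14:00-17:45, 19:30-20:15.
Xiulan ∩ Finn ∩ Gabriel: 11:00-12:15, 14:00-15:30, 15:45-17:45, 19:30-20:15.
Xiulan ∩ Finn ∩ Gabriel ∩ Rosa: 11:00-12:15, 14:00-15:30, 15:45-17:00, 19:30-20:15.
Xiulan ∩ Finn ∩ Gabriel ∩ Rosa ∩ Leo: 11:00-12:15, 14:00-15:30, 15:45-16:30, 16:45-17:00, 19:30-20:15.
Those are the intersection windows.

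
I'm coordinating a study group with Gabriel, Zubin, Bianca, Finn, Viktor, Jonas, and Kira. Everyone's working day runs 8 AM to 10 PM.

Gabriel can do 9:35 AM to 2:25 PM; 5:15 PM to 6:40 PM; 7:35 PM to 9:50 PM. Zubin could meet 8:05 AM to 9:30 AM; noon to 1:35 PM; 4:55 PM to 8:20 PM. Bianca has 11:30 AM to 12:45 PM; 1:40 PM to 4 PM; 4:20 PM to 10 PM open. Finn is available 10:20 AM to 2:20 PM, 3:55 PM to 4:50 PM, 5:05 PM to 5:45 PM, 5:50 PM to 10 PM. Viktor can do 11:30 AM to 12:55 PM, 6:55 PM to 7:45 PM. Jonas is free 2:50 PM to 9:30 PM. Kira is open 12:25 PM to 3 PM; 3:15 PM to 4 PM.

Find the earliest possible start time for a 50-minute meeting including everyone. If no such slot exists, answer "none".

none

Gabriel ∩ Zubin: 12:00-13:35, 17:15-18:40, 19:35-20:20.
Gabriel ∩ Zubin ∩ Bianca: 12:00-12:45, 17:15-18:40, 19:35-20:20.
Gabriel ∩ Zubin ∩ Bianca ∩ Finn: 12:00-12:45, 17:15-17:45, 17:50-18:40, 19:35-20:20.
Gabriel ∩ Zubin ∩ Bianca ∩ Finn ∩ Viktor: 12:00-12:45, 19:35-19:45.
Gabriel ∩ Zubin ∩ Bianca ∩ Finn ∩ Viktor ∩ Jonas: 19:35-19:45.
Gabriel ∩ Zubin ∩ Bianca ∩ Finn ∩ Viktor ∩ Jonas ∩ Kira: ∅.
There is no time when everyone is free.
No common window is at least 50 minutes long.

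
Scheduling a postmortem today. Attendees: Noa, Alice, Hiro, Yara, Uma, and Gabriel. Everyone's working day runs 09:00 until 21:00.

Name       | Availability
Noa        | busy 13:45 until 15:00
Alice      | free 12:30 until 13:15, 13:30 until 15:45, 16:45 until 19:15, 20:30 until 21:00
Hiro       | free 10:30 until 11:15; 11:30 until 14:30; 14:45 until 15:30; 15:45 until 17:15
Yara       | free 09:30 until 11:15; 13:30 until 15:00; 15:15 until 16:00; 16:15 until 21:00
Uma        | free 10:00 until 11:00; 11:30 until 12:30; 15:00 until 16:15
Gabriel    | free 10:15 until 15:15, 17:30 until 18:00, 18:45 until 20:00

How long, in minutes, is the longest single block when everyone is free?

0

Noa free: 09:00-13:45, 15:00-21:00 (invert busy blocks within the working day).
Alice free: 12:30-13:15, 13:30-15:45, 16:45-19:15, 20:30-21:00.
Hiro free: 10:30-11:15, 11:30-14:30, 14:45-15:30, 15:45-17:15.
Yara free: 09:30-11:15, 13:30-15:00, 15:15-16:00, 16:15-21:00.
Uma free: 10:00-11:00, 11:30-12:30, 15:00-16:15.
Gabriel free: 10:15-15:15, 17:30-18:00, 18:45-20:00.
Noa ∩ Alice: 12:30-13:15, 13:30-13:45, 15:00-15:45, 16:45-19:15, 20:30-21:00.
Noa ∩ Alice ∩ Hiro: 12:30-13:15, 13:30-13:45, 15:00-15:30, 16:45-17:15.
Noa ∩ Alice ∩ Hiro ∩ Yara: 13:30-13:45, 15:15-15:30, 16:45-17:15.
Noa ∩ Alice ∩ Hiro ∩ Yara ∩ Uma: 15:15-15:30.
Noa ∩ Alice ∩ Hiro ∩ Yara ∩ Uma ∩ Gabriel: ∅.
There is no time when everyone is free.
No common window exists, so the longest block is 0 minutes.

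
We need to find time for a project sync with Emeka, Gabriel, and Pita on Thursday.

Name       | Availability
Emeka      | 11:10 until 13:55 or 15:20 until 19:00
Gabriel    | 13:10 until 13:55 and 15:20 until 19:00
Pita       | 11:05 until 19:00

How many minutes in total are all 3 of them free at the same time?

265

Emeka ∩ Gabriel: 13:10-13:55, 15:20-19:00.
Emeka ∩ Gabriel ∩ Pita: 13:10-13:55, 15:20-19:00.
Summing the common windows: 45 + 220 = 265 minutes.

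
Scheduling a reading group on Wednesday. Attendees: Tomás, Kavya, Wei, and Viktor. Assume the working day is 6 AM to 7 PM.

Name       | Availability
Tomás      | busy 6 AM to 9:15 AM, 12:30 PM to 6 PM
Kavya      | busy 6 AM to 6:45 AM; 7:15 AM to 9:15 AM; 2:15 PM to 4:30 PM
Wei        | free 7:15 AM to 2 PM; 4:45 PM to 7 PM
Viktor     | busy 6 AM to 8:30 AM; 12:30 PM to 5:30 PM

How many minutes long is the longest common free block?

Tomás free: 09:15-12:30, 18:00-19:00 (invert busy blocks within the working day).
Kavya free: 06:45-07:15, 09:15-14:15, 16:30-19:00 (invert busy blocks within the working day).
Wei free: 07:15-14:00, 16:45-19:00.
Viktor free: 08:30-12:30, 17:30-19:00 (invert busy blocks within the working day).
Tomás ∩ Kavya: 09:15-12:30, 18:00-19:00.
Tomás ∩ Kavya ∩ Wei: 09:15-12:30, 18:00-19:00.
Tomás ∩ Kavya ∩ Wei ∩ Viktor: 09:15-12:30, 18:00-19:00.
So the common availability across everyone is 09:15-12:30, 18:00-19:00.
The longest is 09:15-12:30 at 195 minutes.

195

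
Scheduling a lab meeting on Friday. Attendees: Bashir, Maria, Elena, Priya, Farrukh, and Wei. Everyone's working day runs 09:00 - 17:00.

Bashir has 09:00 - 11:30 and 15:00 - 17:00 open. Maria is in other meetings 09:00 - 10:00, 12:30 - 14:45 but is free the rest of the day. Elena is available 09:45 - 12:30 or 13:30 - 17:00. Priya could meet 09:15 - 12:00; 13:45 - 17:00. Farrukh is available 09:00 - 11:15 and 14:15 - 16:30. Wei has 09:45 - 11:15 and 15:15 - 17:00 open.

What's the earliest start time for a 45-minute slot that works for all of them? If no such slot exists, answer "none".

10:00

Bashir free: 09:00-11:30, 15:00-17:00.
Maria free: 10:00-12:30, 14:45-17:00 (invert busy blocks within the working day).
Elena free: 09:45-12:30, 13:30-17:00.
Priya free: 09:15-12:00, 13:45-17:00.
Farrukh free: 09:00-11:15, 14:15-16:30.
Wei free: 09:45-11:15, 15:15-17:00.
Bashir ∩ Maria: 10:00-11:30, 15:00-17:00.
Bashir ∩ Maria ∩ Elena: 10:00-11:30, 15:00-17:00.
Bashir ∩ Maria ∩ Elena ∩ Priya: 10:00-11:30, 15:00-17:00.
Bashir ∩ Maria ∩ Elena ∩ Priya ∩ Farrukh: 10:00-11:15, 15:00-16:30.
Bashir ∩ Maria ∩ Elena ∩ Priya ∩ Farrukh ∩ Wei: 10:00-11:15, 15:15-16:30.
So the common availability across everyone is 10:00-11:15, 15:15-16:30.
The first common window of at least 45 minutes is 10:00-11:15, so the earliest start is 10:00.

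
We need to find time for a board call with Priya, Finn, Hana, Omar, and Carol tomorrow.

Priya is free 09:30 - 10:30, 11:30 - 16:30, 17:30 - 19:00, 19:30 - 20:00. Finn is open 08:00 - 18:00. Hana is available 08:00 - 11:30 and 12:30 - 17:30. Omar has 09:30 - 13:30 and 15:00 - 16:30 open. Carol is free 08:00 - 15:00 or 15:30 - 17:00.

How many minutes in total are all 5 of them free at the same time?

180

Priya ∩ Finn: 09:30-10:30, 11:30-16:30, 17:30-18:00.
Priya ∩ Finn ∩ Hana: 09:30-10:30, 12:30-16:30.
Priya ∩ Finn ∩ Hana ∩ Omar: 09:30-10:30, 12:30-13:30, 15:00-16:30.
Priya ∩ Finn ∩ Hana ∩ Omar ∩ Carol: 09:30-10:30, 12:30-13:30, 15:30-16:30.
Those are the intersection windows.
Summing the common windows: 60 + 60 + 60 = 180 minutes.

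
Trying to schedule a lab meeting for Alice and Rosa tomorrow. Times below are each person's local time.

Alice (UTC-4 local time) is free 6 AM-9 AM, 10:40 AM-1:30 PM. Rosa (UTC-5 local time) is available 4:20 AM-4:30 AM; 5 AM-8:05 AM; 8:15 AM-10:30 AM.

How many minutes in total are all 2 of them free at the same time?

230

Alice in UTC: 10:00-13:00, 14:40-17:30 (add 4h to convert from UTC-4).
Rosa in UTC: 09:20-09:30, 10:00-13:05, 13:15-15:30 (add 5h to convert from UTC-5).
Alice ∩ Rosa: 10:00-13:00, 14:40-15:30.
Those are the intersection windows.
Summing the common windows: 180 + 50 = 230 minutes.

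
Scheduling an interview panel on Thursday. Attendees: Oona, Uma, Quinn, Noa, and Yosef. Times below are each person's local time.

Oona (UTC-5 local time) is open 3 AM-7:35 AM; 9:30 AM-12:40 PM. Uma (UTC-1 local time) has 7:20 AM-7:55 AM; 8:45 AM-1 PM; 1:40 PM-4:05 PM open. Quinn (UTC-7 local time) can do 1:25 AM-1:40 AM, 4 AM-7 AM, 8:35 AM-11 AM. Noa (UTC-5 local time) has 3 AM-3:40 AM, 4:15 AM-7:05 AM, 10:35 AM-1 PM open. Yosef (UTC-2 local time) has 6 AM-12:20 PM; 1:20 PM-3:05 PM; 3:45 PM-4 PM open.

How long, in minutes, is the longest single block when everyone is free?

Oona in UTC: 08:00-12:35, 14:30-17:40 (add 5h to convert from UTC-5).
Uma in UTC: 08:20-08:55, 09:45-14:00, 14:40-17:05 (add 1h to convert from UTC-1).
Quinn in UTC: 08:25-08:40, 11:00-14:00, 15:35-18:00 (add 7h to convert from UTC-7).
Noa in UTC: 08:00-08:40, 09:15-12:05, 15:35-18:00 (add 5h to convert from UTC-5).
Yosef in UTC: 08:00-14:20, 15:20-17:05, 17:45-18:00 (add 2h to convert from UTC-2).
Oona ∩ Uma: 08:20-08:55, 09:45-12:35, 14:40-17:05.
Oona ∩ Uma ∩ Quinn: 08:25-08:40, 11:00-12:35, 15:35-17:05.
Oona ∩ Uma ∩ Quinn ∩ Noa: 08:25-08:40, 11:00-12:05, 15:35-17:05.
Oona ∩ Uma ∩ Quinn ∩ Noa ∩ Yosef: 08:25-08:40, 11:00-12:05, 15:35-17:05.
The longest is 15:35-17:05 at 90 minutes.

90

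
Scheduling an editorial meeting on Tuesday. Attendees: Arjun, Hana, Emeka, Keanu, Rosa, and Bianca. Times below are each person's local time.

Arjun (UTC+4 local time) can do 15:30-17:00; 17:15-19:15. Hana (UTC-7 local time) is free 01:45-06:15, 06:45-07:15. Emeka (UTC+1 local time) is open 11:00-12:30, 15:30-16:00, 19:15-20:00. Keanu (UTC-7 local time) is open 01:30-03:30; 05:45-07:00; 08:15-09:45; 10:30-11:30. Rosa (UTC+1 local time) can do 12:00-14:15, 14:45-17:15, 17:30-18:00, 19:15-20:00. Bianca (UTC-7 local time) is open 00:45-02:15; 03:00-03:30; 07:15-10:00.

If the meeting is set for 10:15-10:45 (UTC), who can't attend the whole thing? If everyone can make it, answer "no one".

Arjun, Bianca, Keanu, Rosa

Arjun in UTC: 11:30-13:00, 13:15-15:15 (subtract 4h to convert from UTC+4).
Hana in UTC: 08:45-13:15, 13:45-14:15 (add 7h to convert from UTC-7).
Emeka in UTC: 10:00-11:30, 14:30-15:00, 18:15-19:00 (subtract 1h to convert from UTC+1).
Keanu in UTC: 08:30-10:30, 12:45-14:00, 15:15-16:45, 17:30-18:30 (add 7h to convert from UTC-7).
Rosa in UTC: 11:00-13:15, 13:45-16:15, 16:30-17:00, 18:15-19:00 (subtract 1h to convert from UTC+1).
Bianca in UTC: 07:45-09:15, 10:00-10:30, 14:15-17:00 (add 7h to convert from UTC-7).
Arjun: not fully free for 10:15-10:45. Hana: free for 10:15-10:45. Emeka: free for 10:15-10:45. Keanu: not fully free for 10:15-10:45. Rosa: not fully free for 10:15-10:45. Bianca: not fully free for 10:15-10:45.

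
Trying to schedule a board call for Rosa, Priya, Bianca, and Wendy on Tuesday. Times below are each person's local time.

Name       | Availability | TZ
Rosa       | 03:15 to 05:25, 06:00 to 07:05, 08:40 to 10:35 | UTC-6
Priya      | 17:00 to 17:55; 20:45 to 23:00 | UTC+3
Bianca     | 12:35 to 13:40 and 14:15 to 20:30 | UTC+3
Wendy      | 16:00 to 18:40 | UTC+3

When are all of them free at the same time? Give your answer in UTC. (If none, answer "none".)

Rosa in UTC: 09:15-11:25, 12:00-13:05, 14:40-16:35 (add 6h to convert from UTC-6).
Priya in UTC: 14:00-14:55, 17:45-20:00 (subtract 3h to convert from UTC+3).
Bianca in UTC: 09:35-10:40, 11:15-17:30 (subtract 3h to convert from UTC+3).
Wendy in UTC: 13:00-15:40 (subtract 3h to convert from UTC+3).
Rosa ∩ Priya: 14:40-14:55.
Rosa ∩ Priya ∩ Bianca: 14:40-14:55.
Rosa ∩ Priya ∩ Bianca ∩ Wendy: 14:40-14:55.

14:40-14:55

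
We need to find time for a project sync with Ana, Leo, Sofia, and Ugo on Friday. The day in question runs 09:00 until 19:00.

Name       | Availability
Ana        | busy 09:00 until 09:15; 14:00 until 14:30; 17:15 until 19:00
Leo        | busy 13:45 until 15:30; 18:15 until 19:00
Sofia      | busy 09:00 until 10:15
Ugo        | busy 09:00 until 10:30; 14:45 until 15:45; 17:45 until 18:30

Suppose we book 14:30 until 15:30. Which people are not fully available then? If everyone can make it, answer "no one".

Leo, Ugo

Ana free: 09:15-14:00, 14:30-17:15 (invert busy blocks within the working day).
Leo free: 09:00-13:45, 15:30-18:15 (invert busy blocks within the working day).
Sofia free: 10:15-19:00 (invert busy blocks within the working day).
Ugo free: 10:30-14:45, 15:45-17:45, 18:30-19:00 (invert busy blocks within the working day).
Ana: free for 14:30-15:30. Leo: not fully free for 14:30-15:30. Sofia: free for 14:30-15:30. Ugo: not fully free for 14:30-15:30.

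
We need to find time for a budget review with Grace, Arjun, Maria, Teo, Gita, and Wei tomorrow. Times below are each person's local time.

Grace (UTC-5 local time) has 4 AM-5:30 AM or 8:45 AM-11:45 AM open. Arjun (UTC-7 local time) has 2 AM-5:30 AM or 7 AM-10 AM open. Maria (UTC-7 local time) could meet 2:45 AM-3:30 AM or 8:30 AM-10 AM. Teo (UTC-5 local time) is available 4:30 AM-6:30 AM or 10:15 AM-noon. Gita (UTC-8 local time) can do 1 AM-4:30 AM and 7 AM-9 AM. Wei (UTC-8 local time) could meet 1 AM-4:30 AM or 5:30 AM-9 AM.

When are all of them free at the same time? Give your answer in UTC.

Grace in UTC: 09:00-10:30, 13:45-16:45 (add 5h to convert from UTC-5).
Arjun in UTC: 09:00-12:30, 14:00-17:00 (add 7h to convert from UTC-7).
Maria in UTC: 09:45-10:30, 15:30-17:00 (add 7h to convert from UTC-7).
Teo in UTC: 09:30-11:30, 15:15-17:00 (add 5h to convert from UTC-5).
Gita in UTC: 09:00-12:30, 15:00-17:00 (add 8h to convert from UTC-8).
Wei in UTC: 09:00-12:30, 13:30-17:00 (add 8h to convert from UTC-8).
Grace ∩ Arjun: 09:00-10:30, 14:00-16:45.
Grace ∩ Arjun ∩ Maria: 09:45-10:30, 15:30-16:45.
Grace ∩ Arjun ∩ Maria ∩ Teo: 09:45-10:30, 15:30-16:45.
Grace ∩ Arjun ∩ Maria ∩ Teo ∩ Gita: 09:45-10:30, 15:30-16:45.
Grace ∩ Arjun ∩ Maria ∩ Teo ∩ Gita ∩ Wei: 09:45-10:30, 15:30-16:45.
So the common availability across everyone is 09:45-10:30, 15:30-16:45.

09:45-10:30, 15:30-16:45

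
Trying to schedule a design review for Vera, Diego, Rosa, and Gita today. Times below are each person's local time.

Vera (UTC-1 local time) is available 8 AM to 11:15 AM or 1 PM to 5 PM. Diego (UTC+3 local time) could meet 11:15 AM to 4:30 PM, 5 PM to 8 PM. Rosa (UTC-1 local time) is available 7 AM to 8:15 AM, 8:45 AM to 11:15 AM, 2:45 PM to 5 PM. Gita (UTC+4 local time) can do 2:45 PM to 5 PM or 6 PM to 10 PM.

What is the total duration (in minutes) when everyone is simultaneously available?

Vera in UTC: 09:00-12:15, 14:00-18:00 (add 1h to convert from UTC-1).
Diego in UTC: 08:15-13:30, 14:00-17:00 (subtract 3h to convert from UTC+3).
Rosa in UTC: 08:00-09:15, 09:45-12:15, 15:45-18:00 (add 1h to convert from UTC-1).
Gita in UTC: 10:45-13:00, 14:00-18:00 (subtract 4h to convert from UTC+4).
Vera ∩ Diego: 09:00-12:15, 14:00-17:00.
Vera ∩ Diego ∩ Rosa: 09:00-09:15, 09:45-12:15, 15:45-17:00.
Vera ∩ Diego ∩ Rosa ∩ Gita: 10:45-12:15, 15:45-17:00.
Summing the common windows: 90 + 75 = 165 minutes.

165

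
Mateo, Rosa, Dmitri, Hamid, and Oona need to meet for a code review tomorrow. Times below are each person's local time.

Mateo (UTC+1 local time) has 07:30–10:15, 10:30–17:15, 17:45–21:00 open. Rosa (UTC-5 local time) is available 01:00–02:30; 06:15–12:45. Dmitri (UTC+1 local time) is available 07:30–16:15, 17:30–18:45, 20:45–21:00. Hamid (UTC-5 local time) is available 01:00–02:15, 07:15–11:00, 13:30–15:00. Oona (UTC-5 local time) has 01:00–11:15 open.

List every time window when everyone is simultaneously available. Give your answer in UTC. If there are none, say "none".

Mateo in UTC: 06:30-09:15, 09:30-16:15, 16:45-20:00 (subtract 1h to convert from UTC+1).
Rosa in UTC: 06:00-07:30, 11:15-17:45 (add 5h to convert from UTC-5).
Dmitri in UTC: 06:30-15:15, 16:30-17:45, 19:45-20:00 (subtract 1h to convert from UTC+1).
Hamid in UTC: 06:00-07:15, 12:15-16:00, 18:30-20:00 (add 5h to convert from UTC-5).
Oona in UTC: 06:00-16:15 (add 5h to convert from UTC-5).
Mateo ∩ Rosa: 06:30-07:30, 11:15-16:15, 16:45-17:45.
Mateo ∩ Rosa ∩ Dmitri: 06:30-07:30, 11:15-15:15, 16:45-17:45.
Mateo ∩ Rosa ∩ Dmitri ∩ Hamid: 06:30-07:15, 12:15-15:15.
Mateo ∩ Rosa ∩ Dmitri ∩ Hamid ∩ Oona: 06:30-07:15, 12:15-15:15.

06:30-07:15, 12:15-15:15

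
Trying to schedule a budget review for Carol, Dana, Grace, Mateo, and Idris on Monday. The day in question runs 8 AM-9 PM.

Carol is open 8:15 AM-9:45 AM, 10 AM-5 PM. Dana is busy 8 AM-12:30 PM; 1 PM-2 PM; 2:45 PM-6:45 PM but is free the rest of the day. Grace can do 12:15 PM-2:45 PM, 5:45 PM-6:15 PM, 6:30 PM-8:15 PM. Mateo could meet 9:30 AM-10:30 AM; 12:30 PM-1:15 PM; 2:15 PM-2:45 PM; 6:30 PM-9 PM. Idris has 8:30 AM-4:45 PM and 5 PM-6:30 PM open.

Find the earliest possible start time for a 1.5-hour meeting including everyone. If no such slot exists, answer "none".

Carol free: 08:15-09:45, 10:00-17:00.
Dana free: 12:30-13:00, 14:00-14:45, 18:45-21:00 (invert busy blocks within the working day).
Grace free: 12:15-14:45, 17:45-18:15, 18:30-20:15.
Mateo free: 09:30-10:30, 12:30-13:15, 14:15-14:45, 18:30-21:00.
Idris free: 08:30-16:45, 17:00-18:30.
Carol ∩ Dana: 12:30-13:00, 14:00-14:45.
Carol ∩ Dana ∩ Grace: 12:30-13:00, 14:00-14:45.
Carol ∩ Dana ∩ Grace ∩ Mateo: 12:30-13:00, 14:15-14:45.
Carol ∩ Dana ∩ Grace ∩ Mateo ∩ Idris: 12:30-13:00, 14:15-14:45.
No common window is at least 90 minutes long.

none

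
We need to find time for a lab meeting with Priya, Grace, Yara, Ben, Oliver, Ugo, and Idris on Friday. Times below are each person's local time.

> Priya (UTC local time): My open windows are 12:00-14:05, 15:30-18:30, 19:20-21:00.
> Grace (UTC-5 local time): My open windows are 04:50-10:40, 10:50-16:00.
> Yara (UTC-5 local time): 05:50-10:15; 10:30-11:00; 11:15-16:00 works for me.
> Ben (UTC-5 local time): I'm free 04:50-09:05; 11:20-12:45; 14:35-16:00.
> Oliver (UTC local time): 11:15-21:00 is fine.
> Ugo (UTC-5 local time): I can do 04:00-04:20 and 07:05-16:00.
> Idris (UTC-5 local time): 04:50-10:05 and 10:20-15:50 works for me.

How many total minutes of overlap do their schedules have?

Priya in UTC: 12:00-14:05, 15:30-18:30, 19:20-21:00.
Grace in UTC: 09:50-15:40, 15:50-21:00 (add 5h to convert from UTC-5).
Yara in UTC: 10:50-15:15, 15:30-16:00, 16:15-21:00 (add 5h to convert from UTC-5).
Ben in UTC: 09:50-14:05, 16:20-17:45, 19:35-21:00 (add 5h to convert from UTC-5).
Oliver in UTC: 11:15-21:00.
Ugo in UTC: 09:00-09:20, 12:05-21:00 (add 5h to convert from UTC-5).
Idris in UTC: 09:50-15:05, 15:20-20:50 (add 5h to convert from UTC-5).
Priya ∩ Grace: 12:00-14:05, 15:30-15:40, 15:50-18:30, 19:20-21:00.
Priya ∩ Grace ∩ Yara: 12:00-14:05, 15:30-15:40, 15:50-16:00, 16:15-18:30, 19:20-21:00.
Priya ∩ Grace ∩ Yara ∩ Ben: 12:00-14:05, 16:20-17:45, 19:35-21:00.
Priya ∩ Grace ∩ Yara ∩ Ben ∩ Oliver: 12:00-14:05, 16:20-17:45, 19:35-21:00.
Priya ∩ Grace ∩ Yara ∩ Ben ∩ Oliver ∩ Ugo: 12:05-14:05, 16:20-17:45, 19:35-21:00.
Priya ∩ Grace ∩ Yara ∩ Ben ∩ Oliver ∩ Ugo ∩ Idris: 12:05-14:05, 16:20-17:45, 19:35-20:50.
Summing the common windows: 120 + 85 + 75 = 280 minutes.

280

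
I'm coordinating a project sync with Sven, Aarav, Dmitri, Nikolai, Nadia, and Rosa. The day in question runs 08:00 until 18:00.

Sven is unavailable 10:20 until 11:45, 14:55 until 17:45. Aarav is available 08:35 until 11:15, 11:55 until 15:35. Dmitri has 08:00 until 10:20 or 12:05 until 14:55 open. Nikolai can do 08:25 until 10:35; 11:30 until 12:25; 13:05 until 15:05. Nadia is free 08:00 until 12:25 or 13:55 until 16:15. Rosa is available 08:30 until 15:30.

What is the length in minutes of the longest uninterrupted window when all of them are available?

Sven free: 08:00-10:20, 11:45-14:55, 17:45-18:00 (invert busy blocks within the working day).
Aarav free: 08:35-11:15, 11:55-15:35.
Dmitri free: 08:00-10:20, 12:05-14:55.
Nikolai free: 08:25-10:35, 11:30-12:25, 13:05-15:05.
Nadia free: 08:00-12:25, 13:55-16:15.
Rosa free: 08:30-15:30.
Sven ∩ Aarav: 08:35-10:20, 11:55-14:55.
Sven ∩ Aarav ∩ Dmitri: 08:35-10:20, 12:05-14:55.
Sven ∩ Aarav ∩ Dmitri ∩ Nikolai: 08:35-10:20, 12:05-12:25, 13:05-14:55.
Sven ∩ Aarav ∩ Dmitri ∩ Nikolai ∩ Nadia: 08:35-10:20, 12:05-12:25, 13:55-14:55.
Sven ∩ Aarav ∩ Dmitri ∩ Nikolai ∩ Nadia ∩ Rosa: 08:35-10:20, 12:05-12:25, 13:55-14:55.
Those are the intersection windows.
The longest is 08:35-10:20 at 105 minutes.

105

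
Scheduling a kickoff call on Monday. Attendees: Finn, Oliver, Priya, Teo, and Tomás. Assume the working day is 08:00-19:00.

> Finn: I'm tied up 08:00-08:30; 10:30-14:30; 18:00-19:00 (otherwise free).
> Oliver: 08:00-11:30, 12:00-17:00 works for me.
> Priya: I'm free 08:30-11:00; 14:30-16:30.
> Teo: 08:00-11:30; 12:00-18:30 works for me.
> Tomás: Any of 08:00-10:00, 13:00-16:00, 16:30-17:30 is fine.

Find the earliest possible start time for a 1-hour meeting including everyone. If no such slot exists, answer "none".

08:30

Finn free: 08:30-10:30, 14:30-18:00 (invert busy blocks within the working day).
Oliver free: 08:00-11:30, 12:00-17:00.
Priya free: 08:30-11:00, 14:30-16:30.
Teo free: 08:00-11:30, 12:00-18:30.
Tomás free: 08:00-10:00, 13:00-16:00, 16:30-17:30.
Finn ∩ Oliver: 08:30-10:30, 14:30-17:00.
Finn ∩ Oliver ∩ Priya: 08:30-10:30, 14:30-16:30.
Finn ∩ Oliver ∩ Priya ∩ Teo: 08:30-10:30, 14:30-16:30.
Finn ∩ Oliver ∩ Priya ∩ Teo ∩ Tomás: 08:30-10:00, 14:30-16:00.
The first common window of at least 60 minutes is 08:30-10:00, so the earliest start is 08:30.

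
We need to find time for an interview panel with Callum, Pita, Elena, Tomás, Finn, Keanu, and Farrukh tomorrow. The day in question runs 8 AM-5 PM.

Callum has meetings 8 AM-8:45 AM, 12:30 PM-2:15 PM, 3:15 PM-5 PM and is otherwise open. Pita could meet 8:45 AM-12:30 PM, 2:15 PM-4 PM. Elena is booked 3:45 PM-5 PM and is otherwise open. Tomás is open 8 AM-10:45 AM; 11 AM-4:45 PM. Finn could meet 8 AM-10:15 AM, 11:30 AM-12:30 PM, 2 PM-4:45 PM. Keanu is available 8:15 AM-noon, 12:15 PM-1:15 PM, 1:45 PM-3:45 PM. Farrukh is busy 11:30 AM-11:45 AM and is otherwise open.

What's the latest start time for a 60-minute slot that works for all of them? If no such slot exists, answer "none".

14:15

Callum free: 08:45-12:30, 14:15-15:15 (invert busy blocks within the working day).
Pita free: 08:45-12:30, 14:15-16:00.
Elena free: 08:00-15:45 (invert busy blocks within the working day).
Tomás free: 08:00-10:45, 11:00-16:45.
Finn free: 08:00-10:15, 11:30-12:30, 14:00-16:45.
Keanu free: 08:15-12:00, 12:15-13:15, 13:45-15:45.
Farrukh free: 08:00-11:30, 11:45-17:00 (invert busy blocks within the working day).
Callum ∩ Pita: 08:45-12:30, 14:15-15:15.
Callum ∩ Pita ∩ Elena: 08:45-12:30, 14:15-15:15.
Callum ∩ Pita ∩ Elena ∩ Tomás: 08:45-10:45, 11:00-12:30, 14:15-15:15.
Callum ∩ Pita ∩ Elena ∩ Tomás ∩ Finn: 08:45-10:15, 11:30-12:30, 14:15-15:15.
Callum ∩ Pita ∩ Elena ∩ Tomás ∩ Finn ∩ Keanu: 08:45-10:15, 11:30-12:00, 12:15-12:30, 14:15-15:15.
Callum ∩ Pita ∩ Elena ∩ Tomás ∩ Finn ∩ Keanu ∩ Farrukh: 08:45-10:15, 11:45-12:00, 12:15-12:30, 14:15-15:15.
Those are the intersection windows.
The last common window of at least 60 minutes is 14:15-15:15; a 60-minute meeting can start as late as 14:15 and still end by 15:15.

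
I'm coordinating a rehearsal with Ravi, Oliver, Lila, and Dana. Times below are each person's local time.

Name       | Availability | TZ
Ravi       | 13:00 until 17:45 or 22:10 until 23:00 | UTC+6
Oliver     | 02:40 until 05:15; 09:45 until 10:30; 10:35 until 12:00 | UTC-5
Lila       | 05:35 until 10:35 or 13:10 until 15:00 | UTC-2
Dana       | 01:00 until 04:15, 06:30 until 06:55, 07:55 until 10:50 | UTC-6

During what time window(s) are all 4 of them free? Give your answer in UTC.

07:40-10:15, 16:10-16:50

Ravi in UTC: 07:00-11:45, 16:10-17:00 (subtract 6h to convert from UTC+6).
Oliver in UTC: 07:40-10:15, 14:45-15:30, 15:35-17:00 (add 5h to convert from UTC-5).
Lila in UTC: 07:35-12:35, 15:10-17:00 (add 2h to convert from UTC-2).
Dana in UTC: 07:00-10:15, 12:30-12:55, 13:55-16:50 (add 6h to convert from UTC-6).
Ravi ∩ Oliver: 07:40-10:15, 16:10-17:00.
Ravi ∩ Oliver ∩ Lila: 07:40-10:15, 16:10-17:00.
Ravi ∩ Oliver ∩ Lila ∩ Dana: 07:40-10:15, 16:10-16:50.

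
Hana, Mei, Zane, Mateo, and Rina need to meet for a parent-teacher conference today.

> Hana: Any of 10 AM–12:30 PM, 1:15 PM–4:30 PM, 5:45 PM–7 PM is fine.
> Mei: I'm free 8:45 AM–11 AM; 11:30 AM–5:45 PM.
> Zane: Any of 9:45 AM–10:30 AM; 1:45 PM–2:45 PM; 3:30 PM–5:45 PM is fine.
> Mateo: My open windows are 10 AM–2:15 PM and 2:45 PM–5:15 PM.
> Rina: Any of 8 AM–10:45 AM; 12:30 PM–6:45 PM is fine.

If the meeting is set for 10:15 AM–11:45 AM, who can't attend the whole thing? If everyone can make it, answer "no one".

Mei, Rina, Zane

Hana: free for 10:15-11:45. Mei: not fully free for 10:15-11:45. Zane: not fully free for 10:15-11:45. Mateo: free for 10:15-11:45. Rina: not fully free for 10:15-11:45.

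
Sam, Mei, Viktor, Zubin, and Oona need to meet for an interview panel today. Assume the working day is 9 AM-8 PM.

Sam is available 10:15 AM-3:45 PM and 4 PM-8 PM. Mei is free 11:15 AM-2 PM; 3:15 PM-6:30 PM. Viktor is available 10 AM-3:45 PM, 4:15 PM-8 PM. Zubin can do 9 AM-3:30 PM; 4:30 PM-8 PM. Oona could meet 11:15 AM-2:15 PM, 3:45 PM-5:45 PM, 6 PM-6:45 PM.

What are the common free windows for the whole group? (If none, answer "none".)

11:15-14:00, 16:30-17:45, 18:00-18:30

Sam ∩ Mei: 11:15-14:00, 15:15-15:45, 16:00-18:30.
Sam ∩ Mei ∩ Viktor: 11:15-14:00, 15:15-15:45, 16:15-18:30.
Sam ∩ Mei ∩ Viktor ∩ Zubin: 11:15-14:00, 15:15-15:30, 16:30-18:30.
Sam ∩ Mei ∩ Viktor ∩ Zubin ∩ Oona: 11:15-14:00, 16:30-17:45, 18:00-18:30.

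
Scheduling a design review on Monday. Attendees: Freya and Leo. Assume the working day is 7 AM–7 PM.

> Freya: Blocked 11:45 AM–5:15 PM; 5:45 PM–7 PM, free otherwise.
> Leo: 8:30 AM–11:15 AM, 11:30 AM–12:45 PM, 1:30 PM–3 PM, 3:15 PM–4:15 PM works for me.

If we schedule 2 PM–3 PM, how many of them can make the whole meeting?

1

Freya free: 07:00-11:45, 17:15-17:45 (invert busy blocks within the working day).
Leo free: 08:30-11:15, 11:30-12:45, 13:30-15:00, 15:15-16:15.
Leo can make the full 14:00-15:00 slot — that's 1.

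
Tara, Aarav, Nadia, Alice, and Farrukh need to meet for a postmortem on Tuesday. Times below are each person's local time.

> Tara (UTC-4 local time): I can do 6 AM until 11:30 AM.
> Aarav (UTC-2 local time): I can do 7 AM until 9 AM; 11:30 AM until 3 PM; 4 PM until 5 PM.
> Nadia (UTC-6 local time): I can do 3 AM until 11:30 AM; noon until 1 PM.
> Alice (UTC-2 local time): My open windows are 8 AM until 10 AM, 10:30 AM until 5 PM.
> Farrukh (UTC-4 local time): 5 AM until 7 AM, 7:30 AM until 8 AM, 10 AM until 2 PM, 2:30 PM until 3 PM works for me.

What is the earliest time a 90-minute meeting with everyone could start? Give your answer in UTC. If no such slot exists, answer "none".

Tara in UTC: 10:00-15:30 (add 4h to convert from UTC-4).
Aarav in UTC: 09:00-11:00, 13:30-17:00, 18:00-19:00 (add 2h to convert from UTC-2).
Nadia in UTC: 09:00-17:30, 18:00-19:00 (add 6h to convert from UTC-6).
Alice in UTC: 10:00-12:00, 12:30-19:00 (add 2h to convert from UTC-2).
Farrukh in UTC: 09:00-11:00, 11:30-12:00, 14:00-18:00, 18:30-19:00 (add 4h to convert from UTC-4).
Tara ∩ Aarav: 10:00-11:00, 13:30-15:30.
Tara ∩ Aarav ∩ Nadia: 10:00-11:00, 13:30-15:30.
Tara ∩ Aarav ∩ Nadia ∩ Alice: 10:00-11:00, 13:30-15:30.
Tara ∩ Aarav ∩ Nadia ∩ Alice ∩ Farrukh: 10:00-11:00, 14:00-15:30.
The first common window of at least 90 minutes is 14:00-15:30, so the earliest start is 14:00.

14:00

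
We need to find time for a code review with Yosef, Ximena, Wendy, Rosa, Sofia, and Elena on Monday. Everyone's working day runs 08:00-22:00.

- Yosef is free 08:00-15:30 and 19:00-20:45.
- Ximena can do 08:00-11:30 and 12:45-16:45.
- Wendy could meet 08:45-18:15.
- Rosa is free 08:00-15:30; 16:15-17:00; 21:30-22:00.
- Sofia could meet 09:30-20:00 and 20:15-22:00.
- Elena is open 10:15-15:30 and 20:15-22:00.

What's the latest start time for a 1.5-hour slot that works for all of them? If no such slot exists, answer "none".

Yosef ∩ Ximena: 08:00-11:30, 12:45-15:30.
Yosef ∩ Ximena ∩ Wendy: 08:45-11:30, 12:45-15:30.
Yosef ∩ Ximena ∩ Wendy ∩ Rosa: 08:45-11:30, 12:45-15:30.
Yosef ∩ Ximena ∩ Wendy ∩ Rosa ∩ Sofia: 09:30-11:30, 12:45-15:30.
Yosef ∩ Ximena ∩ Wendy ∩ Rosa ∩ Sofia ∩ Elena: 10:15-11:30, 12:45-15:30.
The last common window of at least 90 minutes is 12:45-15:30; a 90-minute meeting can start as late as 14:00 and still end by 15:30.

14:00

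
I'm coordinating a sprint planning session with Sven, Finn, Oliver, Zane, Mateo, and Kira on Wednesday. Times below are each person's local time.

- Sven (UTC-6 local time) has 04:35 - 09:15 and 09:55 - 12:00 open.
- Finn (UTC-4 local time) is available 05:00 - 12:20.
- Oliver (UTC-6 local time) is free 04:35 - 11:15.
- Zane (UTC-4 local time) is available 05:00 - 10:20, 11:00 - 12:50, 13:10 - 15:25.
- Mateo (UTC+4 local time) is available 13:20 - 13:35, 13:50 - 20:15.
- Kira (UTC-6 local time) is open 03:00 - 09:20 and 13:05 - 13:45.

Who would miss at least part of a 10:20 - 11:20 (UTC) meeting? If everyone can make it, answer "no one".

Sven in UTC: 10:35-15:15, 15:55-18:00 (add 6h to convert from UTC-6).
Finn in UTC: 09:00-16:20 (add 4h to convert from UTC-4).
Oliver in UTC: 10:35-17:15 (add 6h to convert from UTC-6).
Zane in UTC: 09:00-14:20, 15:00-16:50, 17:10-19:25 (add 4h to convert from UTC-4).
Mateo in UTC: 09:20-09:35, 09:50-16:15 (subtract 4h to convert from UTC+4).
Kira in UTC: 09:00-15:20, 19:05-19:45 (add 6h to convert from UTC-6).
Sven: not fully free for 10:20-11:20. Finn: free for 10:20-11:20. Oliver: not fully free for 10:20-11:20. Zane: free for 10:20-11:20. Mateo: free for 10:20-11:20. Kira: free for 10:20-11:20.

Oliver, Sven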